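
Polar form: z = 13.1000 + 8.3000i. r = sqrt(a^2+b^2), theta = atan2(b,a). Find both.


r = sqrt(171.61+68.89) = sqrt(240.5) = 15.5081
theta = atan2(8.3, 13.1) = 32.3578 degrees

r = 15.5081, theta = 32.3578 degrees


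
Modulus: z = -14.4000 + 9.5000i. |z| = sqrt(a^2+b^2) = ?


|z| = sqrt((-14.4)^2 + 9.5^2) = sqrt(207.36 + 90.25) = sqrt(297.61) = 17.2514

|z| = 17.2514


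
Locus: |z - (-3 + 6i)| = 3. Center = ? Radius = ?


|z - z0| = r is a circle with center z0 and radius r.
Center = (-3, 6), radius = 3

Circle with center (-3, 6) and radius 3


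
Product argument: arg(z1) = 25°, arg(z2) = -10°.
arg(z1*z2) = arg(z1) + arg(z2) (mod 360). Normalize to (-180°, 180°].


arg(z1*z2) = 25° - 10° = 15°
Normalized to (-180°, 180°]: 15°

15°


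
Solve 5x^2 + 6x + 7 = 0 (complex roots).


disc = 6^2 - 4*5*7 = 36 - 140 = -104
sqrt(|disc|) = sqrt(104) = 10.1980
Real part = -6/(2*5) = -0.6000
Imag part = 10.1980/(2*5) = 1.0198

-0.6000 ± 1.0198i


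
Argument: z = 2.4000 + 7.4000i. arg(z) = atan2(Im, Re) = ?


Re = 2.4, Im = 7.4
arg = atan2(7.4, 2.4) = 72.0309 degrees

arg(z) = 72.0309 degrees


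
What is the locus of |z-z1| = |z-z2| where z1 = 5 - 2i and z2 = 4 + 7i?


Equal distances means the locus is the perpendicular bisector of z1 and z2.
Midpoint = ((5+4)/2, (-2+7)/2) = (4.5000, 2.5000)

Perpendicular bisector through (4.5000, 2.5000)


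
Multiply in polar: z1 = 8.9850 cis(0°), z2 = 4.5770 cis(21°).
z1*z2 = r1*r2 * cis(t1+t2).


r = 8.9850 * 4.5770 = 41.1243
theta = 0° + 21° = 21° = 21° (mod 360)

41.1243 cis(21°)


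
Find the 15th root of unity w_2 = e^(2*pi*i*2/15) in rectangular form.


Angle = 360*2/15 = 48°
a = cos(48°) = 0.6691
b = sin(48°) = 0.7431

0.6691 + 0.7431i


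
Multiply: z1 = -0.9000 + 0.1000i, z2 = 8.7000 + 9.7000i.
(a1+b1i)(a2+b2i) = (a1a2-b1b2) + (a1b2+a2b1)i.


Real = -0.9*8.7 - 0.1*9.7 = -7.83 - 0.97 = -8.8
Imag = -0.9*9.7 + 8.7*0.1 = -8.73 + 0.87 = -7.86

-8.8000 - 7.8600i


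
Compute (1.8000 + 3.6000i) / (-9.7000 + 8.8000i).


Conjugate of z2 = -9.7000 - 8.8000i
Numerator: (1.8000 + 3.6000i)(-9.7000 - 8.8000i) = 14.2200 - 50.7600i
Denominator: (-9.7)^2 + 8.8^2 = 171.53
Result = (14.2200 - 50.7600i)/171.53

0.0829 - 0.2959i


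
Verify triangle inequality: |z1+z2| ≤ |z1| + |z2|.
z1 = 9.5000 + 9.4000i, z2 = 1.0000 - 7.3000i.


|z1| = sqrt(9.5^2 + 9.4^2) = sqrt(178.61) = 13.3645
|z2| = sqrt(1^2 + (-7.3)^2) = sqrt(54.29) = 7.3682
z1+z2 = 10.5000 + 2.1000i
|z1+z2| = sqrt(114.66) = 10.7079
|z1|+|z2| = 13.3645 + 7.3682 = 20.7327

|z1+z2| = 10.7079 ≤ |z1|+|z2| = 20.7327 (verified)


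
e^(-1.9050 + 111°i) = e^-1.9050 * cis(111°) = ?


e^-1.9050 = 0.1488
cos(111°) = -0.3584
sin(111°) = 0.9336
Real = 0.1488*(-0.3584) = -0.0533
Imag = 0.1488*0.9336 = 0.1389

-0.0533 + 0.1389i


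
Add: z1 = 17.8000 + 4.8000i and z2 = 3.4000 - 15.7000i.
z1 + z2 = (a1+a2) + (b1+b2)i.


Real: 17.8 + 3.4 = 21.2
Imag: 4.8 - 15.7 = -10.9

21.2000 - 10.9000i


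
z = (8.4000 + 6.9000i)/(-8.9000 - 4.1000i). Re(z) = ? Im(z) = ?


Multiply by conjugate: (8.4000 + 6.9000i)(-8.9000 + 4.1000i) / ((-8.9)^2 + (-4.1)^2)
Numerator real = 8.4*(-8.9) + 6.9*(-4.1) = -103.05
Numerator imag = 6.9*(-8.9) - 8.4*(-4.1) = -26.97
Denominator = 96.02
Re(z) = -103.05/96.02 = -1.0732
Im(z) = -26.97/96.02 = -0.2809

Re(z) = -1.0732, Im(z) = -0.2809


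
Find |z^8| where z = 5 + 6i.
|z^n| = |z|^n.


|z| = sqrt(25+36) = sqrt(61) = 7.8102
|z^8| = |z|^8 = (sqrt(61))^8 = 61^4 = 13845841

|z^8| = 13845841


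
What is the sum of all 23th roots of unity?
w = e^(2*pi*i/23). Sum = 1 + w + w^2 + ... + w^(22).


The sum of all 23th roots of unity is 0.
Geometric series: (1 - w^23)/(1 - w) = (1-1)/(1-w) = 0 since w^23 = 1, w ≠ 1.
Alternatively: coefficient of z^22 in z^23 - 1 is 0.

0


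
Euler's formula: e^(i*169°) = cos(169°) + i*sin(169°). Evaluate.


cos(169°) = -0.9816
sin(169°) = 0.1908

e^(i*169°) = -0.9816 + 0.1908i


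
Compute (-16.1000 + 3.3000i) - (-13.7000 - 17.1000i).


Real: -16.1 + 13.7 = -2.4
Imag: 3.3 + 17.1 = 20.4

-2.4000 + 20.4000i


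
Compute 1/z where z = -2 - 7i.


|z|^2 = 4+49 = 53
1/z = (-2 + 7i)/53

1/z = -0.0377 + 0.1321i


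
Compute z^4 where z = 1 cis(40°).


r^4 = 1^4 = 1
n*theta = 4*40° = 160° = 160° (mod 360)
a = 1*cos(160°) = -0.9397
b = 1*sin(160°) = 0.3420

1 cis(160°) = -0.9397 + 0.3420i


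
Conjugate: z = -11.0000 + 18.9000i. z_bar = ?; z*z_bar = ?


z_bar = -11.0000 - 18.9000i
z*z_bar = (-11)^2 + 18.9^2 = 121 + 357.21 = 478.21

z_bar = -11.0000 - 18.9000i, z*z_bar = 478.21


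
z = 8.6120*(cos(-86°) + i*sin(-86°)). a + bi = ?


a = 8.6120*cos(-86°) = 8.6120*0.069756 = 0.6007
b = 8.6120*sin(-86°) = 8.6120*(-0.99756) = -8.5910

0.6007 - 8.5910i


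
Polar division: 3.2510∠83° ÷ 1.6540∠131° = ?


r = 3.2510 / 1.6540 = 1.9655
theta = 83° - 131° = -48° = 312° (mod 360)

1.9655 cis(312°)


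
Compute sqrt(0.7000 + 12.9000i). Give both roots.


|z| = sqrt(0.49+166.41) = 12.9190
sqrt((|z|+a)/2) = sqrt((12.9190+0.7)/2) = sqrt(6.8095) = 2.6095
sqrt((|z|-a)/2) = sqrt((12.9190-0.7)/2) = sqrt(6.1095) = 2.4717

±(2.6095 + 2.4717i) i.e. 2.6095 + 2.4717i and -2.6095 - 2.4717i


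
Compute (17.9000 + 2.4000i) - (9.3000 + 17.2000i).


Real: 17.9 - 9.3 = 8.6
Imag: 2.4 - 17.2 = -14.8

8.6000 - 14.8000i


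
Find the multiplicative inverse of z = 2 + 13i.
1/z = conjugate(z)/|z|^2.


|z|^2 = 4+169 = 173
1/z = (2 - 13i)/173

1/z = 0.0116 - 0.0751i


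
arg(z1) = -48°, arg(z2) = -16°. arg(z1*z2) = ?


arg(z1*z2) = -48° - 16° = -64°
Normalized to (-180°, 180°]: -64°

-64°


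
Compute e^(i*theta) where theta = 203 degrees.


cos(203°) = -0.9205
sin(203°) = -0.3907

e^(i*203°) = -0.9205 - 0.3907i


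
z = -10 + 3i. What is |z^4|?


|z| = sqrt(100+9) = sqrt(109) = 10.4403
|z^4| = |z|^4 = (sqrt(109))^4 = 109^2 = 11881

|z^4| = 11881


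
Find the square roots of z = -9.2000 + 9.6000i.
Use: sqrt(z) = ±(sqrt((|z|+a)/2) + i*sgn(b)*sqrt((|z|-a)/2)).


|z| = sqrt(84.64+92.16) = 13.2966
sqrt((|z|+a)/2) = sqrt((13.2966+(-9.2))/2) = sqrt(2.0483) = 1.4312
sqrt((|z|-a)/2) = sqrt((13.2966-(-9.2))/2) = sqrt(11.2483) = 3.3538

±(1.4312 + 3.3538i) i.e. 1.4312 + 3.3538i and -1.4312 - 3.3538i


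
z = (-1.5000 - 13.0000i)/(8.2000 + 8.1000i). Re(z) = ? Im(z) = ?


Multiply by conjugate: (-1.5000 - 13.0000i)(8.2000 - 8.1000i) / (8.2^2 + 8.1^2)
Numerator real = -1.5*8.2 - (13)*8.1 = -117.6
Numerator imag = -13*8.2 - (-1.5)*8.1 = -94.45
Denominator = 132.85
Re(z) = -117.6/132.85 = -0.8852
Im(z) = -94.45/132.85 = -0.7110

Re(z) = -0.8852, Im(z) = -0.7110


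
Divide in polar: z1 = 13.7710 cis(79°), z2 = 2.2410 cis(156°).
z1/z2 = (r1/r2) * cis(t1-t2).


r = 13.7710 / 2.2410 = 6.1450
theta = 79° - 156° = -77° = 283° (mod 360)

6.1450 cis(283°)


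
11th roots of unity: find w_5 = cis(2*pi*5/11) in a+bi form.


Angle = 360*5/11 = 163.6364°
a = cos(163.6364°) = -0.9595
b = sin(163.6364°) = 0.2817

-0.9595 + 0.2817i


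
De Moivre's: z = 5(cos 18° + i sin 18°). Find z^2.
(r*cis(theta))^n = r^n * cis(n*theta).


r^2 = 5^2 = 25
n*theta = 2*18° = 36° = 36° (mod 360)
a = 25*cos(36°) = 20.2254
b = 25*sin(36°) = 14.6946

25 cis(36°) = 20.2254 + 14.6946i


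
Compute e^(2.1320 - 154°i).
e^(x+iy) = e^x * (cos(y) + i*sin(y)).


e^2.1320 = 8.4317
cos(-154°) = -0.8988
sin(-154°) = -0.43837
Real = 8.4317*(-0.8988) = -7.5784
Imag = 8.4317*(-0.43837) = -3.6962

-7.5784 - 3.6962i


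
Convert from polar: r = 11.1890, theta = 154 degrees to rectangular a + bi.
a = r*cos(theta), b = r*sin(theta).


a = 11.1890*cos(154°) = 11.1890*(-0.89879) = -10.0566
b = 11.1890*sin(154°) = 11.1890*0.43837 = 4.9049

-10.0566 + 4.9049i


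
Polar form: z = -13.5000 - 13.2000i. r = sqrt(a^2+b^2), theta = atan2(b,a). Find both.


r = sqrt(182.25+174.24) = sqrt(356.49) = 18.8809
theta = atan2(-13.2, -13.5) = -135.6437 degrees

r = 18.8809, theta = -135.6437 degrees


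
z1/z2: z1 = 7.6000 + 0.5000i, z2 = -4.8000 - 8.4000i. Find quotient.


Conjugate of z2 = -4.8000 + 8.4000i
Numerator: (7.6000 + 0.5000i)(-4.8000 + 8.4000i) = -40.6800 + 61.4400i
Denominator: (-4.8)^2 + (-8.4)^2 = 93.6
Result = (-40.6800 + 61.4400i)/93.6

-0.4346 + 0.6564i


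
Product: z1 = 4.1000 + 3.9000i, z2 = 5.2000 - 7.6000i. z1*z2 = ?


Real = 4.1*5.2 - 3.9*(-7.6) = 21.32 - (-29.64) = 50.96
Imag = 4.1*(-7.6) + 5.2*3.9 = -31.16 + 20.28 = -10.88

50.9600 - 10.8800i


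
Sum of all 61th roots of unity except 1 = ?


With w = e^(2*pi*i/61), all 61 of the 61th roots of unity w^0 = 1, w, ..., w^(60) sum to 0: 1 + w + ... + w^(60) = (1 - w^61)/(1 - w) = 0 since w^61 = 1, w ≠ 1.
Removing the root 1: w + w^2 + ... + w^(60) = 0 - 1 = -1

Sum = -1


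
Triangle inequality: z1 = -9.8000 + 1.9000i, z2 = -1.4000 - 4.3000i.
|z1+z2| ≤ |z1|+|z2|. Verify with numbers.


|z1| = sqrt((-9.8)^2 + 1.9^2) = sqrt(99.65) = 9.9825
|z2| = sqrt((-1.4)^2 + (-4.3)^2) = sqrt(20.45) = 4.5222
z1+z2 = -11.2000 - 2.4000i
|z1+z2| = sqrt(131.2) = 11.4543
|z1|+|z2| = 9.9825 + 4.5222 = 14.5047

|z1+z2| = 11.4543 ≤ |z1|+|z2| = 14.5047 (verified)


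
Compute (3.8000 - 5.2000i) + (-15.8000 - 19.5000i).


Real: 3.8 - 15.8 = -12
Imag: -5.2 - 19.5 = -24.7

-12.0000 - 24.7000i


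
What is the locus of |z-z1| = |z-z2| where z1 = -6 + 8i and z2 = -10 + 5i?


Equal distances means the locus is the perpendicular bisector of z1 and z2.
Midpoint = ((-6+(-10))/2, (8+5)/2) = (-8.0000, 6.5000)

Perpendicular bisector through (-8.0000, 6.5000)


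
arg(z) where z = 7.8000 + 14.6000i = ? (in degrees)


Re = 7.8, Im = 14.6
arg = atan2(14.6, 7.8) = 61.8868 degrees

arg(z) = 61.8868 degrees


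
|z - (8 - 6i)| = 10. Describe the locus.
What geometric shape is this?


|z - z0| = r is a circle with center z0 and radius r.
Center = (8, -6), radius = 10

Circle with center (8, -6) and radius 10


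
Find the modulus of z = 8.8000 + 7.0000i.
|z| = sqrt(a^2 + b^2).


|z| = sqrt(8.8^2 + 7^2) = sqrt(77.44 + 49) = sqrt(126.44) = 11.2446

|z| = 11.2446


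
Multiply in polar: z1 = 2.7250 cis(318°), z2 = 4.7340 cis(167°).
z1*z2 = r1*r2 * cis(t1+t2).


r = 2.7250 * 4.7340 = 12.9002
theta = 318° + 167° = 485° = 125° (mod 360)

12.9002 cis(125°)


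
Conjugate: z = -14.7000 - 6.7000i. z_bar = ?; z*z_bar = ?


z_bar = -14.7000 + 6.7000i
z*z_bar = (-14.7)^2 + (-6.7)^2 = 216.09 + 44.89 = 260.98

z_bar = -14.7000 + 6.7000i, z*z_bar = 260.98


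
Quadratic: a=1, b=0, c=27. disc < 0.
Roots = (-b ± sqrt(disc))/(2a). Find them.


disc = 0^2 - 4*1*27 = 0 - 108 = -108
sqrt(|disc|) = sqrt(108) = 10.3923
Real part = 0/(2*1) = 0
Imag part = 10.3923/(2*1) = 5.1962

0 ± 5.1962i


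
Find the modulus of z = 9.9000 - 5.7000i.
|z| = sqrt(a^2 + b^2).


|z| = sqrt(9.9^2 + (-5.7)^2) = sqrt(98.01 + 32.49) = sqrt(130.5) = 11.4237

|z| = 11.4237


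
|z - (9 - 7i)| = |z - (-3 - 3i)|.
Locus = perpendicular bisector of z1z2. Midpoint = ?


Equal distances means the locus is the perpendicular bisector of z1 and z2.
Midpoint = ((9+(-3))/2, (-7+(-3))/2) = (3.0000, -5.0000)

Perpendicular bisector through (3.0000, -5.0000)


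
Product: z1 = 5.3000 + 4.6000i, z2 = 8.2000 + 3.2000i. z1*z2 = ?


Real = 5.3*8.2 - 4.6*3.2 = 43.46 - 14.72 = 28.74
Imag = 5.3*3.2 + 8.2*4.6 = 16.96 + 37.72 = 54.68

28.7400 + 54.6800i


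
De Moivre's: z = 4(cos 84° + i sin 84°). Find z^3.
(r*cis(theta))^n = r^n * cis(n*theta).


r^3 = 4^3 = 64
n*theta = 3*84° = 252° = 252° (mod 360)
a = 64*cos(252°) = -19.7771
b = 64*sin(252°) = -60.8676

64 cis(252°) = -19.7771 - 60.8676i


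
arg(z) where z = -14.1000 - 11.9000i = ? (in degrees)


Re = -14.1, Im = -11.9
arg = atan2(-11.9, -14.1) = -139.8366 degrees

arg(z) = -139.8366 degrees


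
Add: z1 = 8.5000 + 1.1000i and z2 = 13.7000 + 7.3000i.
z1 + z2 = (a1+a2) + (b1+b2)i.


Real: 8.5 + 13.7 = 22.2
Imag: 1.1 + 7.3 = 8.4

22.2000 + 8.4000i


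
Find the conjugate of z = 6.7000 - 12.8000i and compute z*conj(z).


z_bar = 6.7000 + 12.8000i
z*z_bar = 6.7^2 + (-12.8)^2 = 44.89 + 163.84 = 208.73

z_bar = 6.7000 + 12.8000i, z*z_bar = 208.73


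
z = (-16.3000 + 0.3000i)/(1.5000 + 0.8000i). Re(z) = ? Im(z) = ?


Multiply by conjugate: (-16.3000 + 0.3000i)(1.5000 - 0.8000i) / (1.5^2 + 0.8^2)
Numerator real = -16.3*1.5 + 0.3*0.8 = -24.21
Numerator imag = 0.3*1.5 - (-16.3)*0.8 = 13.49
Denominator = 2.89
Re(z) = -24.21/2.89 = -8.3772
Im(z) = 13.49/2.89 = 4.6678

Re(z) = -8.3772, Im(z) = 4.6678


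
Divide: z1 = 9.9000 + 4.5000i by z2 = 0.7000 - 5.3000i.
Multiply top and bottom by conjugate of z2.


Conjugate of z2 = 0.7000 + 5.3000i
Numerator: (9.9000 + 4.5000i)(0.7000 + 5.3000i) = -16.9200 + 55.6200i
Denominator: 0.7^2 + (-5.3)^2 = 28.58
Result = (-16.9200 + 55.6200i)/28.58

-0.5920 + 1.9461i


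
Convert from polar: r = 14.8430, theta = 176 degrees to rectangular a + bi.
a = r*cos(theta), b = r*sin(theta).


a = 14.8430*cos(176°) = 14.8430*(-0.99756) = -14.8068
b = 14.8430*sin(176°) = 14.8430*0.06976 = 1.0354

-14.8068 + 1.0354i


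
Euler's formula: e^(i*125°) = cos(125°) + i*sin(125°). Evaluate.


cos(125°) = -0.5736
sin(125°) = 0.8192

e^(i*125°) = -0.5736 + 0.8192i


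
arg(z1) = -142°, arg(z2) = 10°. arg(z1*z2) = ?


arg(z1*z2) = -142° + 10° = -132°
Normalized to (-180°, 180°]: -132°

-132°


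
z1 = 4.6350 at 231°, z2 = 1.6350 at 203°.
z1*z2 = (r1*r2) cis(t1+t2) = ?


r = 4.6350 * 1.6350 = 7.5782
theta = 231° + 203° = 434° = 74° (mod 360)

7.5782 cis(74°)


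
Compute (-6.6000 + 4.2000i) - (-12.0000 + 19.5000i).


Real: -6.6 + 12 = 5.4
Imag: 4.2 - 19.5 = -15.3

5.4000 - 15.3000i


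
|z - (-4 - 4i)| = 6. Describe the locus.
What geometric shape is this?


|z - z0| = r is a circle with center z0 and radius r.
Center = (-4, -4), radius = 6

Circle with center (-4, -4) and radius 6


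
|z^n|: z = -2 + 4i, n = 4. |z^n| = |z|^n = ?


|z| = sqrt(4+16) = sqrt(20) = 4.4721
|z^4| = |z|^4 = (sqrt(20))^4 = 20^2 = 400

|z^4| = 400


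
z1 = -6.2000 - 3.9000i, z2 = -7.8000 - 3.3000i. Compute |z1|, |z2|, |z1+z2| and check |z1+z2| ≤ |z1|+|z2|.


|z1| = sqrt((-6.2)^2 + (-3.9)^2) = sqrt(53.65) = 7.3246
|z2| = sqrt((-7.8)^2 + (-3.3)^2) = sqrt(71.73) = 8.4694
z1+z2 = -14.0000 - 7.2000i
|z1+z2| = sqrt(247.84) = 15.7429
|z1|+|z2| = 7.3246 + 8.4694 = 15.7940

|z1+z2| = 15.7429 ≤ |z1|+|z2| = 15.7940 (verified)


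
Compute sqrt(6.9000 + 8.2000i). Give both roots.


|z| = sqrt(47.61+67.24) = 10.7168
sqrt((|z|+a)/2) = sqrt((10.7168+6.9)/2) = sqrt(8.8084) = 2.9679
sqrt((|z|-a)/2) = sqrt((10.7168-6.9)/2) = sqrt(1.9084) = 1.3815

±(2.9679 + 1.3815i) i.e. 2.9679 + 1.3815i and -2.9679 - 1.3815i


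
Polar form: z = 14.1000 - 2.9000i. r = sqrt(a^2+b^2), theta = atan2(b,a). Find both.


r = sqrt(198.81+8.41) = sqrt(207.22) = 14.3951
theta = atan2(-2.9, 14.1) = -11.6222 degrees

r = 14.3951, theta = -11.6222 degrees


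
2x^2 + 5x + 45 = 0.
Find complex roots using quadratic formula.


disc = 5^2 - 4*2*45 = 25 - 360 = -335
sqrt(|disc|) = sqrt(335) = 18.3030
Real part = -5/(2*2) = -1.2500
Imag part = 18.3030/(2*2) = 4.5758

-1.2500 ± 4.5758i


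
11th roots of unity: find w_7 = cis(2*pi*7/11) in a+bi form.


Angle = 360*7/11 = 229.0909°
a = cos(229.0909°) = -0.6549
b = sin(229.0909°) = -0.7557

-0.6549 - 0.7557i


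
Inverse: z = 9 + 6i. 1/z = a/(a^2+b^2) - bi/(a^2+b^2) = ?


|z|^2 = 81+36 = 117
1/z = (9 - 6i)/117

1/z = 0.0769 - 0.0513i


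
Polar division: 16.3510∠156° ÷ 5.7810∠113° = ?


r = 16.3510 / 5.7810 = 2.8284
theta = 156° - 113° = 43° = 43° (mod 360)

2.8284 cis(43°)


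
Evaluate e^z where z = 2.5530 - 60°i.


e^2.5530 = 12.8456
cos(-60°) = 0.5
sin(-60°) = -0.866025
Real = 12.8456*0.5 = 6.4228
Imag = 12.8456*(-0.866025) = -11.1246

6.4228 - 11.1246i


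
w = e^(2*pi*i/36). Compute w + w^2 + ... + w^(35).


With w = e^(2*pi*i/36), all 36 of the 36th roots of unity w^0 = 1, w, ..., w^(35) sum to 0: 1 + w + ... + w^(35) = (1 - w^36)/(1 - w) = 0 since w^36 = 1, w ≠ 1.
Removing the root 1: w + w^2 + ... + w^(35) = 0 - 1 = -1

Sum = -1


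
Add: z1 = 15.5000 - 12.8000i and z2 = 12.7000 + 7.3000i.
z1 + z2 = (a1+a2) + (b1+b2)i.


Real: 15.5 + 12.7 = 28.2
Imag: -12.8 + 7.3 = -5.5

28.2000 - 5.5000i


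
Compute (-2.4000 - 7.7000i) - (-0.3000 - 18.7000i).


Real: -2.4 + 0.3 = -2.1
Imag: -7.7 + 18.7 = 11

-2.1000 + 11.0000i


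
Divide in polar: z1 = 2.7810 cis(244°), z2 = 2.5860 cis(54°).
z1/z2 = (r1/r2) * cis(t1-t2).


r = 2.7810 / 2.5860 = 1.0754
theta = 244° - 54° = 190° = 190° (mod 360)

1.0754 cis(190°)


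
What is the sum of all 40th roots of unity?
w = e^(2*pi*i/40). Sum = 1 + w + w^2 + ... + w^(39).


The sum of all 40th roots of unity is 0.
Geometric series: (1 - w^40)/(1 - w) = (1-1)/(1-w) = 0 since w^40 = 1, w ≠ 1.
Alternatively: coefficient of z^39 in z^40 - 1 is 0.

0


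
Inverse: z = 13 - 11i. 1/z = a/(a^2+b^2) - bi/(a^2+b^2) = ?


|z|^2 = 169+121 = 290
1/z = (13 + 11i)/290

1/z = 0.0448 + 0.0379i


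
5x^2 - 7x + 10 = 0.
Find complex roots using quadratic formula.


disc = (-7)^2 - 4*5*10 = 49 - 200 = -151
sqrt(|disc|) = sqrt(151) = 12.2882
Real part = 7/(2*5) = 0.7000
Imag part = 12.2882/(2*5) = 1.2288

0.7000 ± 1.2288i


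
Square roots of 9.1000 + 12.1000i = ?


|z| = sqrt(82.81+146.41) = 15.1400
sqrt((|z|+a)/2) = sqrt((15.1400+9.1)/2) = sqrt(12.1200) = 3.4814
sqrt((|z|-a)/2) = sqrt((15.1400-9.1)/2) = sqrt(3.0200) = 1.7378

±(3.4814 + 1.7378i) i.e. 3.4814 + 1.7378i and -3.4814 - 1.7378i


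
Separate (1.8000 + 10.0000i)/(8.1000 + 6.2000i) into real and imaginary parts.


Multiply by conjugate: (1.8000 + 10.0000i)(8.1000 - 6.2000i) / (8.1^2 + 6.2^2)
Numerator real = 1.8*8.1 + 10*6.2 = 76.58
Numerator imag = 10*8.1 - 1.8*6.2 = 69.84
Denominator = 104.05
Re(z) = 76.58/104.05 = 0.7360
Im(z) = 69.84/104.05 = 0.6712

Re(z) = 0.7360, Im(z) = 0.6712


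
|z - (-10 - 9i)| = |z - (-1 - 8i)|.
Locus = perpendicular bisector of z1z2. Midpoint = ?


Equal distances means the locus is the perpendicular bisector of z1 and z2.
Midpoint = ((-10+(-1))/2, (-9+(-8))/2) = (-5.5000, -8.5000)

Perpendicular bisector through (-5.5000, -8.5000)


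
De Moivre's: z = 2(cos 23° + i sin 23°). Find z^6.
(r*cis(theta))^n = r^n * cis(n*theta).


r^6 = 2^6 = 64
n*theta = 6*23° = 138° = 138° (mod 360)
a = 64*cos(138°) = -47.5613
b = 64*sin(138°) = 42.8244

64 cis(138°) = -47.5613 + 42.8244i


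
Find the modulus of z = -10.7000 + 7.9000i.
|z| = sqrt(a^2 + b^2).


|z| = sqrt((-10.7)^2 + 7.9^2) = sqrt(114.49 + 62.41) = sqrt(176.9) = 13.3004

|z| = 13.3004


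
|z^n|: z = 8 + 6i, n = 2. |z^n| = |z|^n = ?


|z| = sqrt(64+36) = sqrt(100) = 10
|z^2| = |z|^2 = 10^2 = 100

|z^2| = 100


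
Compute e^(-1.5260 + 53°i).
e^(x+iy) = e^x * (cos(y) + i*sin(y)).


e^-1.5260 = 0.2174
cos(53°) = 0.6018
sin(53°) = 0.7986
Real = 0.2174*0.6018 = 0.1308
Imag = 0.2174*0.7986 = 0.1736

0.1308 + 0.1736i


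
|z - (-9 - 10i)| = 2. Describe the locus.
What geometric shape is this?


|z - z0| = r is a circle with center z0 and radius r.
Center = (-9, -10), radius = 2

Circle with center (-9, -10) and radius 2


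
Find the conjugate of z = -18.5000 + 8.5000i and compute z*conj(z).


z_bar = -18.5000 - 8.5000i
z*z_bar = (-18.5)^2 + 8.5^2 = 342.25 + 72.25 = 414.5

z_bar = -18.5000 - 8.5000i, z*z_bar = 414.5


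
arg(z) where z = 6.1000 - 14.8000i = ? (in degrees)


Re = 6.1, Im = -14.8
arg = atan2(-14.8, 6.1) = -67.6004 degrees

arg(z) = -67.6004 degrees


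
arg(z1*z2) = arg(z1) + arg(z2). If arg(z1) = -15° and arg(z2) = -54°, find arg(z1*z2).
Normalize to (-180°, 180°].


arg(z1*z2) = -15° - 54° = -69°
Normalized to (-180°, 180°]: -69°

-69°


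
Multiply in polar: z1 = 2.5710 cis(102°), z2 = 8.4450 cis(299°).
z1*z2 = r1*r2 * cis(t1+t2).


r = 2.5710 * 8.4450 = 21.7121
theta = 102° + 299° = 401° = 41° (mod 360)

21.7121 cis(41°)


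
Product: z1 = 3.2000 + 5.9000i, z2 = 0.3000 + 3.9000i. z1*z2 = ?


Real = 3.2*0.3 - 5.9*3.9 = 0.96 - 23.01 = -22.05
Imag = 3.2*3.9 + 0.3*5.9 = 12.48 + 1.77 = 14.25

-22.0500 + 14.2500i


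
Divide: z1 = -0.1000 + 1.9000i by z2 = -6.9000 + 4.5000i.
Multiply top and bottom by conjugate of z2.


Conjugate of z2 = -6.9000 - 4.5000i
Numerator: (-0.1000 + 1.9000i)(-6.9000 - 4.5000i) = 9.2400 - 12.6600i
Denominator: (-6.9)^2 + 4.5^2 = 67.86
Result = (9.2400 - 12.6600i)/67.86

0.1362 - 0.1866i


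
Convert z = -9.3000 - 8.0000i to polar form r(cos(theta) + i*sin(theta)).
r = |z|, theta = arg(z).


r = sqrt(86.49+64) = sqrt(150.49) = 12.2674
theta = atan2(-8, -9.3) = -139.2974 degrees

r = 12.2674, theta = -139.2974 degrees


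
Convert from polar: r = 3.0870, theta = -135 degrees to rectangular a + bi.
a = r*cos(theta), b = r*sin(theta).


a = 3.0870*cos(-135°) = 3.0870*(-0.7071) = -2.1828
b = 3.0870*sin(-135°) = 3.0870*(-0.7071) = -2.1828

-2.1828 - 2.1828i


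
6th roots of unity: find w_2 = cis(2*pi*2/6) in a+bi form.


Angle = 360*2/6 = 120°
a = cos(120°) = -0.5000
b = sin(120°) = 0.8660

-0.5000 + 0.8660i


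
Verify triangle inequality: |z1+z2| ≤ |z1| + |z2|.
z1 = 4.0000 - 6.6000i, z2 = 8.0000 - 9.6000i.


|z1| = sqrt(4^2 + (-6.6)^2) = sqrt(59.56) = 7.7175
|z2| = sqrt(8^2 + (-9.6)^2) = sqrt(156.16) = 12.4964
z1+z2 = 12.0000 - 16.2000i
|z1+z2| = sqrt(406.44) = 20.1604
|z1|+|z2| = 7.7175 + 12.4964 = 20.2139

|z1+z2| = 20.1604 ≤ |z1|+|z2| = 20.2139 (verified)


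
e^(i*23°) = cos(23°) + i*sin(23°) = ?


cos(23°) = 0.9205
sin(23°) = 0.3907

e^(i*23°) = 0.9205 + 0.3907i


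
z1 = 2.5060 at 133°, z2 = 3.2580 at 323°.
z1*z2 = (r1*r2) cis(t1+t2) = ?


r = 2.5060 * 3.2580 = 8.1645
theta = 133° + 323° = 456° = 96° (mod 360)

8.1645 cis(96°)


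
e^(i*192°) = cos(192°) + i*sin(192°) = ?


cos(192°) = -0.9781
sin(192°) = -0.2079

e^(i*192°) = -0.9781 - 0.2079i


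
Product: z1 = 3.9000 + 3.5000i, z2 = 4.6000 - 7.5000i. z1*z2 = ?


Real = 3.9*4.6 - 3.5*(-7.5) = 17.94 - (-26.25) = 44.19
Imag = 3.9*(-7.5) + 4.6*3.5 = -29.25 + 16.1 = -13.15

44.1900 - 13.1500i


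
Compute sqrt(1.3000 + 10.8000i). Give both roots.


|z| = sqrt(1.69+116.64) = 10.8780
sqrt((|z|+a)/2) = sqrt((10.8780+1.3)/2) = sqrt(6.0890) = 2.4676
sqrt((|z|-a)/2) = sqrt((10.8780-1.3)/2) = sqrt(4.7890) = 2.1884

±(2.4676 + 2.1884i) i.e. 2.4676 + 2.1884i and -2.4676 - 2.1884i


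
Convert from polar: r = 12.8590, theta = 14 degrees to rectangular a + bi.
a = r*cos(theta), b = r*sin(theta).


a = 12.8590*cos(14°) = 12.8590*0.970296 = 12.4770
b = 12.8590*sin(14°) = 12.8590*0.241922 = 3.1109

12.4770 + 3.1109i


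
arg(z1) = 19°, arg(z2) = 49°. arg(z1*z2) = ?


arg(z1*z2) = 19° + 49° = 68°
Normalized to (-180°, 180°]: 68°

68°


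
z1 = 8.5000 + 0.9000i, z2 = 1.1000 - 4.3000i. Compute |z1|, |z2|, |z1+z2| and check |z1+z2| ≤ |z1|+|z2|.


|z1| = sqrt(8.5^2 + 0.9^2) = sqrt(73.06) = 8.5475
|z2| = sqrt(1.1^2 + (-4.3)^2) = sqrt(19.7) = 4.4385
z1+z2 = 9.6000 - 3.4000i
|z1+z2| = sqrt(103.72) = 10.1843
|z1|+|z2| = 8.5475 + 4.4385 = 12.9860

|z1+z2| = 10.1843 ≤ |z1|+|z2| = 12.9860 (verified)


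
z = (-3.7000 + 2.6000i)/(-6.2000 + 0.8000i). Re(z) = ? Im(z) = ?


Multiply by conjugate: (-3.7000 + 2.6000i)(-6.2000 - 0.8000i) / ((-6.2)^2 + 0.8^2)
Numerator real = -3.7*(-6.2) + 2.6*0.8 = 25.02
Numerator imag = 2.6*(-6.2) - (-3.7)*0.8 = -13.16
Denominator = 39.08
Re(z) = 25.02/39.08 = 0.6402
Im(z) = -13.16/39.08 = -0.3367

Re(z) = 0.6402, Im(z) = -0.3367


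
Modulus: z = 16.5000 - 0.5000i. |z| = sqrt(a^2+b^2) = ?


|z| = sqrt(16.5^2 + (-0.5)^2) = sqrt(272.25 + 0.25) = sqrt(272.5) = 16.5076

|z| = 16.5076


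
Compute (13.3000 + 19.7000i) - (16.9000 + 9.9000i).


Real: 13.3 - 16.9 = -3.6
Imag: 19.7 - 9.9 = 9.8

-3.6000 + 9.8000i


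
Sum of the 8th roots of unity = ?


The sum of all 8th roots of unity is 0.
Geometric series: (1 - w^8)/(1 - w) = (1-1)/(1-w) = 0 since w^8 = 1, w ≠ 1.
Alternatively: coefficient of z^7 in z^8 - 1 is 0.

0


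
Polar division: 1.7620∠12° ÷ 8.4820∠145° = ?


r = 1.7620 / 8.4820 = 0.2077
theta = 12° - 145° = -133° = 227° (mod 360)

0.2077 cis(227°)


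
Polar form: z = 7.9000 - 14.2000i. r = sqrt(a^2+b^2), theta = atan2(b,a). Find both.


r = sqrt(62.41+201.64) = sqrt(264.05) = 16.2496
theta = atan2(-14.2, 7.9) = -60.9111 degrees

r = 16.2496, theta = -60.9111 degrees


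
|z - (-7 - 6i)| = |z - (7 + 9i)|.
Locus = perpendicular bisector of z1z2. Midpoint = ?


Equal distances means the locus is the perpendicular bisector of z1 and z2.
Midpoint = ((-7+7)/2, (-6+9)/2) = (0, 1.5000)

Perpendicular bisector through (0, 1.5000)


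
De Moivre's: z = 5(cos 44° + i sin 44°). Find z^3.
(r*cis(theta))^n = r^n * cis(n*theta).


r^3 = 5^3 = 125
n*theta = 3*44° = 132° = 132° (mod 360)
a = 125*cos(132°) = -83.6413
b = 125*sin(132°) = 92.8931

125 cis(132°) = -83.6413 + 92.8931i


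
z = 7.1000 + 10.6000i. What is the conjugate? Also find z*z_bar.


z_bar = 7.1000 - 10.6000i
z*z_bar = 7.1^2 + 10.6^2 = 50.41 + 112.36 = 162.77

z_bar = 7.1000 - 10.6000i, z*z_bar = 162.77


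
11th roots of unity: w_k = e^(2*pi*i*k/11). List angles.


The 11th roots of unity are cis(360k/11°) for k=0..10
Angle step = 360/11 = 32.7273°
Primitive root: cis(32.7273°)
Primitive root = 0.8413 + 0.5406i

11 roots at angles: 0°, 32.7273°, 65.4545°, 98.1818°, 130.9091°, 163.6364°, 196.3636°, 229.0909°, 261.8182°, 294.5455°, 327.2727°


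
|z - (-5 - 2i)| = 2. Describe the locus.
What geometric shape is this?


|z - z0| = r is a circle with center z0 and radius r.
Center = (-5, -2), radius = 2

Circle with center (-5, -2) and radius 2


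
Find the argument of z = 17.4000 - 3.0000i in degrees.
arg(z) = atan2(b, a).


Re = 17.4, Im = -3
arg = atan2(-3, 17.4) = -9.7824 degrees

arg(z) = -9.7824 degrees


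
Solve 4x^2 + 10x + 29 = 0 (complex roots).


disc = 10^2 - 4*4*29 = 100 - 464 = -364
sqrt(|disc|) = sqrt(364) = 19.0788
Real part = -10/(2*4) = -1.2500
Imag part = 19.0788/(2*4) = 2.3848

-1.2500 ± 2.3848i


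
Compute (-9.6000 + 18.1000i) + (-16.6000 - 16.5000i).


Real: -9.6 - 16.6 = -26.2
Imag: 18.1 - 16.5 = 1.6

-26.2000 + 1.6000i


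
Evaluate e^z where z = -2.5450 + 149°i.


e^-2.5450 = 0.0785
cos(149°) = -0.8572
sin(149°) = 0.515
Real = 0.0785*(-0.8572) = -0.0673
Imag = 0.0785*0.515 = 0.0404

-0.0673 + 0.0404i


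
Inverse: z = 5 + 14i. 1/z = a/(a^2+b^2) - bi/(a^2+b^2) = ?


|z|^2 = 25+196 = 221
1/z = (5 - 14i)/221

1/z = 0.0226 - 0.0633i


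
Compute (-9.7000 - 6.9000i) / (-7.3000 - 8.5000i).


Conjugate of z2 = -7.3000 + 8.5000i
Numerator: (-9.7000 - 6.9000i)(-7.3000 + 8.5000i) = 129.4600 - 32.0800i
Denominator: (-7.3)^2 + (-8.5)^2 = 125.54
Result = (129.4600 - 32.0800i)/125.54

1.0312 - 0.2555i


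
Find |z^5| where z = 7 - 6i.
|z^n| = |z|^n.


|z| = sqrt(49+36) = sqrt(85) = 9.2195
|z^5| = |z|^5 = (sqrt(85))^5 = 85^2 * sqrt(85) = 7225*sqrt(85)

|z^5| = 7225*sqrt(85) ≈ 66611.2087


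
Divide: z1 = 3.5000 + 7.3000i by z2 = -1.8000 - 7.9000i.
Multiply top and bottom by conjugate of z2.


Conjugate of z2 = -1.8000 + 7.9000i
Numerator: (3.5000 + 7.3000i)(-1.8000 + 7.9000i) = -63.9700 + 14.5100i
Denominator: (-1.8)^2 + (-7.9)^2 = 65.65
Result = (-63.9700 + 14.5100i)/65.65

-0.9744 + 0.2210i


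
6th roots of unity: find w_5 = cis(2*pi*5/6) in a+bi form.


Angle = 360*5/6 = 300°
a = cos(300°) = 0.5000
b = sin(300°) = -0.8660

0.5000 - 0.8660i


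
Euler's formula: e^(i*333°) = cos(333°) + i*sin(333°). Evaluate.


cos(333°) = 0.8910
sin(333°) = -0.4540

e^(i*333°) = 0.8910 - 0.4540i


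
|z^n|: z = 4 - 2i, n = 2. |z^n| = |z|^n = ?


|z| = sqrt(16+4) = sqrt(20) = 4.4721
|z^2| = |z|^2 = (sqrt(20))^2 = 20

|z^2| = 20


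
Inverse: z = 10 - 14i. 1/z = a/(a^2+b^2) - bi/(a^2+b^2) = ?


|z|^2 = 100+196 = 296
1/z = (10 + 14i)/296

1/z = 0.0338 + 0.0473i


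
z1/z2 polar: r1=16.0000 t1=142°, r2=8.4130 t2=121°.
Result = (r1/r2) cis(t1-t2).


r = 16.0000 / 8.4130 = 1.9018
theta = 142° - 121° = 21° = 21° (mod 360)

1.9018 cis(21°)


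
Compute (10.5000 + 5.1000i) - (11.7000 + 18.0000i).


Real: 10.5 - 11.7 = -1.2
Imag: 5.1 - 18 = -12.9

-1.2000 - 12.9000i


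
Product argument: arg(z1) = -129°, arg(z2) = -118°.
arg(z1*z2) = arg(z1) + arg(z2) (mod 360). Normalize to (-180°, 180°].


arg(z1*z2) = -129° - 118° = -247°
Normalized to (-180°, 180°]: 113°

113°


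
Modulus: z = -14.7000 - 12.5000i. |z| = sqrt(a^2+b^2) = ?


|z| = sqrt((-14.7)^2 + (-12.5)^2) = sqrt(216.09 + 156.25) = sqrt(372.34) = 19.2961

|z| = 19.2961


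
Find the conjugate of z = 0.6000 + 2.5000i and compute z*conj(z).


z_bar = 0.6000 - 2.5000i
z*z_bar = 0.6^2 + 2.5^2 = 0.36 + 6.25 = 6.61

z_bar = 0.6000 - 2.5000i, z*z_bar = 6.61


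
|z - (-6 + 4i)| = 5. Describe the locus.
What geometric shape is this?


|z - z0| = r is a circle with center z0 and radius r.
Center = (-6, 4), radius = 5

Circle with center (-6, 4) and radius 5


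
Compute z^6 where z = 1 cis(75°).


r^6 = 1^6 = 1
n*theta = 6*75° = 450° = 90° (mod 360)
a = 1*cos(90°) = 0
b = 1*sin(90°) = 1.0000

1 cis(90°) = 0 + 1.0000i


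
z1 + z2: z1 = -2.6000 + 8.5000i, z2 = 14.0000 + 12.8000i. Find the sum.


Real: -2.6 + 14 = 11.4
Imag: 8.5 + 12.8 = 21.3

11.4000 + 21.3000i


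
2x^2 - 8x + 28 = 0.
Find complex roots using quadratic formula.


disc = (-8)^2 - 4*2*28 = 64 - 224 = -160
sqrt(|disc|) = sqrt(160) = 12.6491
Real part = 8/(2*2) = 2.0000
Imag part = 12.6491/(2*2) = 3.1623

2.0000 ± 3.1623i


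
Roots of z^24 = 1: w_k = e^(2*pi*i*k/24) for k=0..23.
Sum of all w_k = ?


The sum of all 24th roots of unity is 0.
Geometric series: (1 - w^24)/(1 - w) = (1-1)/(1-w) = 0 since w^24 = 1, w ≠ 1.
Alternatively: coefficient of z^23 in z^24 - 1 is 0.

0


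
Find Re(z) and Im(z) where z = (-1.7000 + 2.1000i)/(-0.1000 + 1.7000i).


Multiply by conjugate: (-1.7000 + 2.1000i)(-0.1000 - 1.7000i) / ((-0.1)^2 + 1.7^2)
Numerator real = -1.7*(-0.1) + 2.1*1.7 = 3.74
Numerator imag = 2.1*(-0.1) - (-1.7)*1.7 = 2.68
Denominator = 2.9
Re(z) = 3.74/2.9 = 1.2897
Im(z) = 2.68/2.9 = 0.9241

Re(z) = 1.2897, Im(z) = 0.9241


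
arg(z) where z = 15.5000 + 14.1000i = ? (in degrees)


Re = 15.5, Im = 14.1
arg = atan2(14.1, 15.5) = 42.2921 degrees

arg(z) = 42.2921 degrees


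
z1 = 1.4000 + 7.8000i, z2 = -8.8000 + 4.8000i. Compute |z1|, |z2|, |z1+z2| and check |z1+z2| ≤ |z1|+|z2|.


|z1| = sqrt(1.4^2 + 7.8^2) = sqrt(62.8) = 7.9246
|z2| = sqrt((-8.8)^2 + 4.8^2) = sqrt(100.48) = 10.0240
z1+z2 = -7.4000 + 12.6000i
|z1+z2| = sqrt(213.52) = 14.6123
|z1|+|z2| = 7.9246 + 10.0240 = 17.9486

|z1+z2| = 14.6123 ≤ |z1|+|z2| = 17.9486 (verified)


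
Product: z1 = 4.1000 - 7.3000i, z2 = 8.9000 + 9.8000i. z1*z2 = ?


Real = 4.1*8.9 - (-7.3)*9.8 = 36.49 - (-71.54) = 108.03
Imag = 4.1*9.8 + 8.9*(-7.3) = 40.18 - (64.97) = -24.79

108.0300 - 24.7900i


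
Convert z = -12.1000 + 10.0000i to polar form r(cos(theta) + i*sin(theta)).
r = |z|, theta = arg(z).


r = sqrt(146.41+100) = sqrt(246.41) = 15.6975
theta = atan2(10, -12.1) = 140.4281 degrees

r = 15.6975, theta = 140.4281 degrees


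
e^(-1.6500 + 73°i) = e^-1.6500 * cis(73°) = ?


e^-1.6500 = 0.19205
cos(73°) = 0.29237
sin(73°) = 0.9563
Real = 0.19205*0.29237 = 0.0561
Imag = 0.19205*0.9563 = 0.1837

0.0561 + 0.1837i


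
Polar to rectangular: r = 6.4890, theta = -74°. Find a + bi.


a = 6.4890*cos(-74°) = 6.4890*0.27564 = 1.7886
b = 6.4890*sin(-74°) = 6.4890*(-0.96126) = -6.2376

1.7886 - 6.2376i


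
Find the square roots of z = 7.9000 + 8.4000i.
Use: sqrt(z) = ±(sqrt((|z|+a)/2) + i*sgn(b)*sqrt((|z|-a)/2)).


|z| = sqrt(62.41+70.56) = 11.5313
sqrt((|z|+a)/2) = sqrt((11.5313+7.9)/2) = sqrt(9.7156) = 3.1170
sqrt((|z|-a)/2) = sqrt((11.5313-7.9)/2) = sqrt(1.8156) = 1.3475

±(3.1170 + 1.3475i) i.e. 3.1170 + 1.3475i and -3.1170 - 1.3475i


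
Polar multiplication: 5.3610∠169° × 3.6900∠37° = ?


r = 5.3610 * 3.6900 = 19.7821
theta = 169° + 37° = 206° = 206° (mod 360)

19.7821 cis(206°)


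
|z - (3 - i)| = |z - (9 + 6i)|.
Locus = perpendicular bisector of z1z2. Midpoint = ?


Equal distances means the locus is the perpendicular bisector of z1 and z2.
Midpoint = ((3+9)/2, (-1+6)/2) = (6.0000, 2.5000)

Perpendicular bisector through (6.0000, 2.5000)


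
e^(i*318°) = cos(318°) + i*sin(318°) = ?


cos(318°) = 0.7431
sin(318°) = -0.6691

e^(i*318°) = 0.7431 - 0.6691i


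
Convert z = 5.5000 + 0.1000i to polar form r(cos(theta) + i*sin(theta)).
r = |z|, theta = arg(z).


r = sqrt(30.25+0.01) = sqrt(30.26) = 5.5009
theta = atan2(0.1, 5.5) = 1.0416 degrees

r = 5.5009, theta = 1.0416 degrees


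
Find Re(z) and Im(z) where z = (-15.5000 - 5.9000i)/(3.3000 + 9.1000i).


Multiply by conjugate: (-15.5000 - 5.9000i)(3.3000 - 9.1000i) / (3.3^2 + 9.1^2)
Numerator real = -15.5*3.3 - (5.9)*9.1 = -104.84
Numerator imag = -5.9*3.3 - (-15.5)*9.1 = 121.58
Denominator = 93.7
Re(z) = -104.84/93.7 = -1.1189
Im(z) = 121.58/93.7 = 1.2975

Re(z) = -1.1189, Im(z) = 1.2975


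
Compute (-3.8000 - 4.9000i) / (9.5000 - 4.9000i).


Conjugate of z2 = 9.5000 + 4.9000i
Numerator: (-3.8000 - 4.9000i)(9.5000 + 4.9000i) = -12.0900 - 65.1700i
Denominator: 9.5^2 + (-4.9)^2 = 114.26
Result = (-12.0900 - 65.1700i)/114.26

-0.1058 - 0.5704i


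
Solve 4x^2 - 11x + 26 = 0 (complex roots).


disc = (-11)^2 - 4*4*26 = 121 - 416 = -295
sqrt(|disc|) = sqrt(295) = 17.1756
Real part = 11/(2*4) = 1.3750
Imag part = 17.1756/(2*4) = 2.1469

1.3750 ± 2.1469i


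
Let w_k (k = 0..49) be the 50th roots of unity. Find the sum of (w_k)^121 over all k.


The roots are w_k = w^k with w = e^(2*pi*i/50), and (w^k)^121 = (w^121)^k.
So S = 1 + u + u^2 + ... + u^(49) with u = w^121.
121 = 2*50 + 21, so 121 is not a multiple of 50: u = (w^50)^2 * w^21 = w^21 ≠ 1 (w is a primitive 50th root), while u^50 = (w^50)^121 = 1.
Geometric series: S = (1 - u^50)/(1 - u) = (1 - 1)/(1 - u) = 0

S = 0


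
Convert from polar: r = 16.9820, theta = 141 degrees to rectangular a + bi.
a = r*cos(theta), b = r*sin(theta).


a = 16.9820*cos(141°) = 16.9820*(-0.777146) = -13.1975
b = 16.9820*sin(141°) = 16.9820*0.62932 = 10.6871

-13.1975 + 10.6871i


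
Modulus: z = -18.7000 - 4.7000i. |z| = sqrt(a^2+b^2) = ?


|z| = sqrt((-18.7)^2 + (-4.7)^2) = sqrt(349.69 + 22.09) = sqrt(371.78) = 19.2816

|z| = 19.2816


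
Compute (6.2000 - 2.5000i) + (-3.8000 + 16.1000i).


Real: 6.2 - 3.8 = 2.4
Imag: -2.5 + 16.1 = 13.6

2.4000 + 13.6000i


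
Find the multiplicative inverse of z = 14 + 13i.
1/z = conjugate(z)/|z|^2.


|z|^2 = 196+169 = 365
1/z = (14 - 13i)/365

1/z = 0.0384 - 0.0356i


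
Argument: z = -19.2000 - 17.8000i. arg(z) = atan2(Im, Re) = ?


Re = -19.2, Im = -17.8
arg = atan2(-17.8, -19.2) = -137.1669 degrees

arg(z) = -137.1669 degrees


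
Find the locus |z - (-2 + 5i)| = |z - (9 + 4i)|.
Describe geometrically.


Equal distances means the locus is the perpendicular bisector of z1 and z2.
Midpoint = ((-2+9)/2, (5+4)/2) = (3.5000, 4.5000)

Perpendicular bisector through (3.5000, 4.5000)


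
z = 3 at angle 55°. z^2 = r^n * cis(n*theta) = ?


r^2 = 3^2 = 9
n*theta = 2*55° = 110° = 110° (mod 360)
a = 9*cos(110°) = -3.0782
b = 9*sin(110°) = 8.4572

9 cis(110°) = -3.0782 + 8.4572i


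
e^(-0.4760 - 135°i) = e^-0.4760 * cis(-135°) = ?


e^-0.4760 = 0.6213
cos(-135°) = -0.7071
sin(-135°) = -0.7071
Real = 0.6213*(-0.7071) = -0.4393
Imag = 0.6213*(-0.7071) = -0.4393

-0.4393 - 0.4393i


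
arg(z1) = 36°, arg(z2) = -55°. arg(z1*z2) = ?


arg(z1*z2) = 36° - 55° = -19°
Normalized to (-180°, 180°]: -19°

-19°


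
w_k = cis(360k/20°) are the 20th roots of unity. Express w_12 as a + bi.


Angle = 360*12/20 = 216°
a = cos(216°) = -0.8090
b = sin(216°) = -0.5878

-0.8090 - 0.5878i


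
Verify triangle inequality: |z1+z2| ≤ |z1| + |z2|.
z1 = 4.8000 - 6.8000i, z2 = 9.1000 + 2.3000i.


|z1| = sqrt(4.8^2 + (-6.8)^2) = sqrt(69.28) = 8.3235
|z2| = sqrt(9.1^2 + 2.3^2) = sqrt(88.1) = 9.3862
z1+z2 = 13.9000 - 4.5000i
|z1+z2| = sqrt(213.46) = 14.6103
|z1|+|z2| = 8.3235 + 9.3862 = 17.7097

|z1+z2| = 14.6103 ≤ |z1|+|z2| = 17.7097 (verified)


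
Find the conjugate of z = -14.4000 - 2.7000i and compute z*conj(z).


z_bar = -14.4000 + 2.7000i
z*z_bar = (-14.4)^2 + (-2.7)^2 = 207.36 + 7.29 = 214.65

z_bar = -14.4000 + 2.7000i, z*z_bar = 214.65


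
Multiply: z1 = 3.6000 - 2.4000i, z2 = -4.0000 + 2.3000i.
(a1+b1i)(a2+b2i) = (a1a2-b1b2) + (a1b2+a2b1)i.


Real = 3.6*(-4) - (-2.4)*2.3 = -14.4 - (-5.52) = -8.88
Imag = 3.6*2.3 - (4)*(-2.4) = 8.28 + 9.6 = 17.88

-8.8800 + 17.8800i


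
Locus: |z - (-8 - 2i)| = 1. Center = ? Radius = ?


|z - z0| = r is a circle with center z0 and radius r.
Center = (-8, -2), radius = 1

Circle with center (-8, -2) and radius 1


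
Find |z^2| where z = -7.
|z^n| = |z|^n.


|z| = sqrt(49+0) = sqrt(49) = 7
|z^2| = |z|^2 = 7^2 = 49

|z^2| = 49


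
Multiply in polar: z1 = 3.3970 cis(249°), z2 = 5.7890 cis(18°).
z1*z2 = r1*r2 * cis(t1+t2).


r = 3.3970 * 5.7890 = 19.6652
theta = 249° + 18° = 267° = 267° (mod 360)

19.6652 cis(267°)


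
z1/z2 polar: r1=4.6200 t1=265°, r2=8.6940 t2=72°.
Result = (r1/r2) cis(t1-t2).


r = 4.6200 / 8.6940 = 0.5314
theta = 265° - 72° = 193° = 193° (mod 360)

0.5314 cis(193°)


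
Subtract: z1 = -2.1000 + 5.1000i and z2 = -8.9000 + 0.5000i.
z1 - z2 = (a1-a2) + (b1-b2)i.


Real: -2.1 + 8.9 = 6.8
Imag: 5.1 - 0.5 = 4.6

6.8000 + 4.6000i


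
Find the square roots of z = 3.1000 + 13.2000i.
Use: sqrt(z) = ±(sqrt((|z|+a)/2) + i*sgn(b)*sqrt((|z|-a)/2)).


|z| = sqrt(9.61+174.24) = 13.5591
sqrt((|z|+a)/2) = sqrt((13.5591+3.1)/2) = sqrt(8.3296) = 2.8861
sqrt((|z|-a)/2) = sqrt((13.5591-3.1)/2) = sqrt(5.2296) = 2.2868

±(2.8861 + 2.2868i) i.e. 2.8861 + 2.2868i and -2.8861 - 2.2868i


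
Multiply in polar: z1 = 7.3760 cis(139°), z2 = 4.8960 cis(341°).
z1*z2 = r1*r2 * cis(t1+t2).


r = 7.3760 * 4.8960 = 36.1129
theta = 139° + 341° = 480° = 120° (mod 360)

36.1129 cis(120°)


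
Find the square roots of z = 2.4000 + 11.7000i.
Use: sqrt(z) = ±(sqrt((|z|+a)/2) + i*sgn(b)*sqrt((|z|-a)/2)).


|z| = sqrt(5.76+136.89) = 11.9436
sqrt((|z|+a)/2) = sqrt((11.9436+2.4)/2) = sqrt(7.1718) = 2.6780
sqrt((|z|-a)/2) = sqrt((11.9436-2.4)/2) = sqrt(4.7718) = 2.1844

±(2.6780 + 2.1844i) i.e. 2.6780 + 2.1844i and -2.6780 - 2.1844i


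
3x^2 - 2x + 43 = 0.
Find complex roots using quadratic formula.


disc = (-2)^2 - 4*3*43 = 4 - 516 = -512
sqrt(|disc|) = sqrt(512) = 22.6274
Real part = 2/(2*3) = 0.3333
Imag part = 22.6274/(2*3) = 3.7712

0.3333 ± 3.7712i


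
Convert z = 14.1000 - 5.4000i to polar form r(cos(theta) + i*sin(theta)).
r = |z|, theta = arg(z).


r = sqrt(198.81+29.16) = sqrt(227.97) = 15.0987
theta = atan2(-5.4, 14.1) = -20.9558 degrees

r = 15.0987, theta = -20.9558 degrees


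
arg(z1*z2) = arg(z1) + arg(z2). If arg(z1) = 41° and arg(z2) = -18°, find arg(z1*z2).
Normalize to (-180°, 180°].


arg(z1*z2) = 41° - 18° = 23°
Normalized to (-180°, 180°]: 23°

23°


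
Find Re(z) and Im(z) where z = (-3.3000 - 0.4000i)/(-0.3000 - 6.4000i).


Multiply by conjugate: (-3.3000 - 0.4000i)(-0.3000 + 6.4000i) / ((-0.3)^2 + (-6.4)^2)
Numerator real = -3.3*(-0.3) - (0.4)*(-6.4) = 3.55
Numerator imag = -0.4*(-0.3) - (-3.3)*(-6.4) = -21
Denominator = 41.05
Re(z) = 3.55/41.05 = 0.0865
Im(z) = -21/41.05 = -0.5116

Re(z) = 0.0865, Im(z) = -0.5116
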